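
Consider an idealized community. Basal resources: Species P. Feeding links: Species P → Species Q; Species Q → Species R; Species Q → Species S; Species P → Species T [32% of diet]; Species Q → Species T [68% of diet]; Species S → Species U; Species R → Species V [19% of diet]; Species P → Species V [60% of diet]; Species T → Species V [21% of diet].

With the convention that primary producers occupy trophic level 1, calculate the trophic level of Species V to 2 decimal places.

Species Q: 1 + 1 = 2
Species R: 1 + 2 = 3
Species S: 1 + 2 = 3
Species T: 1 + (0.32×1 + 0.68×2) = 2.68
Species U: 1 + 3 = 4
Species V: 1 + (0.19×3 + 0.6×1 + 0.21×2.68) = 2.7328

2.73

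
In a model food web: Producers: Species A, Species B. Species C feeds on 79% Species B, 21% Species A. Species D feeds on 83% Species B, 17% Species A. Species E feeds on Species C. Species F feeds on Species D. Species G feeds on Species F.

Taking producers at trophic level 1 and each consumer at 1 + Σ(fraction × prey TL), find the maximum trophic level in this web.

Species C: 1 + (0.79×1 + 0.21×1) = 2
Species D: 1 + (0.83×1 + 0.17×1) = 2
Species E: 1 + 2 = 3
Species F: 1 + 2 = 3
Species G: 1 + 3 = 4

4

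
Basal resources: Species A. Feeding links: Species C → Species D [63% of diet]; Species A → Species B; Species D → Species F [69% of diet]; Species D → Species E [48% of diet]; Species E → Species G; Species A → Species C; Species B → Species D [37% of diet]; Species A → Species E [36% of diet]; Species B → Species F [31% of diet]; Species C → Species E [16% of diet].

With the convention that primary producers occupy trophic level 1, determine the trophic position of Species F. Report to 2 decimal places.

3.69

Species B: 1 + 1 = 2
Species C: 1 + 1 = 2
Species D: 1 + (0.63×2 + 0.37×2) = 3
Species E: 1 + (0.48×3 + 0.36×1 + 0.16×2) = 3.12
Species F: 1 + (0.69×3 + 0.31×2) = 3.69
Species G: 1 + 3.12 = 4.12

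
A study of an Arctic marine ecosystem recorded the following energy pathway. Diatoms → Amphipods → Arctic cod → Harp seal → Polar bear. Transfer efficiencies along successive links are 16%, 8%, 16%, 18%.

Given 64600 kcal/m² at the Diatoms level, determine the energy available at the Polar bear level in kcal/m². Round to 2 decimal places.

23.81 kcal/m²

Amphipods: 64600 × 0.16 = 10336 kcal/m²
Arctic cod: 10336 × 0.08 = 826.88 kcal/m²
Harp seal: 826.88 × 0.16 = 132.3008 kcal/m²
Polar bear: 132.3008 × 0.18 = 23.814144 kcal/m²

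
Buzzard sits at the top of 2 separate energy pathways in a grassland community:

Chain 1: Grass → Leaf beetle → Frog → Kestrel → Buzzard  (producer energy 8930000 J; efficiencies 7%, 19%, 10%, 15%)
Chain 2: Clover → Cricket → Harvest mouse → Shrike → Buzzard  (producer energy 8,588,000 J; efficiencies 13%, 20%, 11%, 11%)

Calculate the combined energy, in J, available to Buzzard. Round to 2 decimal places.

4483.32 J

Chain 1: 8930000 × 0.07 × 0.19 × 0.1 × 0.15 = 1781.535 J
Chain 2: 8588000 × 0.13 × 0.2 × 0.11 × 0.11 = 2701.7848 J
Total at Buzzard: 1781.535 + 2701.7848 = 4483.3198 J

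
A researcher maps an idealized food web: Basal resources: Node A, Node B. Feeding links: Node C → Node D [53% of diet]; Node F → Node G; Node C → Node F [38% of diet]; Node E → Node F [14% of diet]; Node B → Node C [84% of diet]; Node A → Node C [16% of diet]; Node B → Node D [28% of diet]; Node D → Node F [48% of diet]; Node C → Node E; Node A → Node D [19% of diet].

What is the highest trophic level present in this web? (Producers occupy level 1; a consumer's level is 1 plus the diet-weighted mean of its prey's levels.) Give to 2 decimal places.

4.39

Node C: 1 + (0.16×1 + 0.84×1) = 2
Node D: 1 + (0.19×1 + 0.28×1 + 0.53×2) = 2.53
Node E: 1 + 2 = 3
Node F: 1 + (0.14×3 + 0.38×2 + 0.48×2.53) = 3.3944
Node G: 1 + 3.3944 = 4.3944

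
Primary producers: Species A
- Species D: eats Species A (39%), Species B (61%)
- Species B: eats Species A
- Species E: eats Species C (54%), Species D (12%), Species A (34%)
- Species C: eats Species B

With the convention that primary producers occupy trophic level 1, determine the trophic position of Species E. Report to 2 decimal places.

3.27

Species B: 1 + 1 = 2
Species C: 1 + 2 = 3
Species D: 1 + (0.39×1 + 0.61×2) = 2.61
Species E: 1 + (0.54×3 + 0.12×2.61 + 0.34×1) = 3.2732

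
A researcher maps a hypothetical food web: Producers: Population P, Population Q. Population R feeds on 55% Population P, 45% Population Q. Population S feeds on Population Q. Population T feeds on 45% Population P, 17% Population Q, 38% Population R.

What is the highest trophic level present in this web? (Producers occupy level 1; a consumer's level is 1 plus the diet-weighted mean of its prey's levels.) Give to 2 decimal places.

Population R: 1 + (0.55×1 + 0.45×1) = 2
Population S: 1 + 1 = 2
Population T: 1 + (0.45×1 + 0.17×1 + 0.38×2) = 2.38

2.38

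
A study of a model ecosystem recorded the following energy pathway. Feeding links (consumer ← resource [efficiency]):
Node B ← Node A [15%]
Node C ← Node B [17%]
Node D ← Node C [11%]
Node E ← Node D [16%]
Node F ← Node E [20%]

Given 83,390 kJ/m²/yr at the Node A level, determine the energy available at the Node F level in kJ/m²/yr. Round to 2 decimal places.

7.49 kJ/m²/yr

Node B: 83390 × 0.15 = 12508.5 kJ/m²/yr
Node C: 12508.5 × 0.17 = 2126.445 kJ/m²/yr
Node D: 2126.445 × 0.11 = 233.90895 kJ/m²/yr
Node E: 233.90895 × 0.16 = 37.425432 kJ/m²/yr
Node F: 37.425432 × 0.2 = 7.4850864 kJ/m²/yr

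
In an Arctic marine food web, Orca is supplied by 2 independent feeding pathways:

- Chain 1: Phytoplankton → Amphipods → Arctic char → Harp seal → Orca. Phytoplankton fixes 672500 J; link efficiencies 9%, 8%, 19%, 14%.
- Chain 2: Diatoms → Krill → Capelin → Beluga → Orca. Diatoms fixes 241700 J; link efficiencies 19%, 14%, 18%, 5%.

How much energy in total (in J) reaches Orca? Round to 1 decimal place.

Chain 1: 672500 × 0.09 × 0.08 × 0.19 × 0.14 = 128.7972 J
Chain 2: 241700 × 0.19 × 0.14 × 0.18 × 0.05 = 57.86298 J
Total at Orca: 128.7972 + 57.86298 = 186.66018 J

186.7 J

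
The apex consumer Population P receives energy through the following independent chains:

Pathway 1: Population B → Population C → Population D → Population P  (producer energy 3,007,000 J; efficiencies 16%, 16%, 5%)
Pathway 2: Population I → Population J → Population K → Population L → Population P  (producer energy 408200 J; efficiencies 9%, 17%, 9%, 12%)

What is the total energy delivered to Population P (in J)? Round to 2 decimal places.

Pathway 1: 3007000 × 0.16 × 0.16 × 0.05 = 3848.96 J
Pathway 2: 408200 × 0.09 × 0.17 × 0.09 × 0.12 = 67.450968 J
Total at Population P: 3848.96 + 67.450968 = 3916.410968 J

3916.41 J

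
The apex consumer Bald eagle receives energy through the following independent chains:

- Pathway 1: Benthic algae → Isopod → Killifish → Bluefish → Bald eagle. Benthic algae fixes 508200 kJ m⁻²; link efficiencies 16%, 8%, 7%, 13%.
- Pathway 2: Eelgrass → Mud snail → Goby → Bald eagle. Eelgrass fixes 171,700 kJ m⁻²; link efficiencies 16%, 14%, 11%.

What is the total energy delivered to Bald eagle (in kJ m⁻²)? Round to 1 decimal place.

Pathway 1: 508200 × 0.16 × 0.08 × 0.07 × 0.13 = 59.195136 kJ m⁻²
Pathway 2: 171700 × 0.16 × 0.14 × 0.11 = 423.0688 kJ m⁻²
Total at Bald eagle: 59.195136 + 423.0688 = 482.263936 kJ m⁻²

482.3 kJ m⁻²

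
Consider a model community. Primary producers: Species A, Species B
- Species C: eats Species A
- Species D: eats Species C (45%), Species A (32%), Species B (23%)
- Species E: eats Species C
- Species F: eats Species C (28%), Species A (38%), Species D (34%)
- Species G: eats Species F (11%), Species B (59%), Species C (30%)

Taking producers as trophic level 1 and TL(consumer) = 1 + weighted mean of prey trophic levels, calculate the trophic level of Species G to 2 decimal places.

2.50

Species C: 1 + 1 = 2
Species D: 1 + (0.45×2 + 0.32×1 + 0.23×1) = 2.45
Species E: 1 + 2 = 3
Species F: 1 + (0.28×2 + 0.38×1 + 0.34×2.45) = 2.773
Species G: 1 + (0.11×2.773 + 0.59×1 + 0.3×2) = 2.49503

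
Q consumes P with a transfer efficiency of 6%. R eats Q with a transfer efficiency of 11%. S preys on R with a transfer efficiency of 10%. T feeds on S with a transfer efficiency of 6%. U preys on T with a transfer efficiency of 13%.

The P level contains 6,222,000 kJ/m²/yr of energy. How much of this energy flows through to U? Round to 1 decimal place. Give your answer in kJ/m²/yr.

32.0 kJ/m²/yr

Q: 6222000 × 0.06 = 373320 kJ/m²/yr
R: 373320 × 0.11 = 41065.2 kJ/m²/yr
S: 41065.2 × 0.1 = 4106.52 kJ/m²/yr
T: 4106.52 × 0.06 = 246.3912 kJ/m²/yr
U: 246.3912 × 0.13 = 32.030856 kJ/m²/yr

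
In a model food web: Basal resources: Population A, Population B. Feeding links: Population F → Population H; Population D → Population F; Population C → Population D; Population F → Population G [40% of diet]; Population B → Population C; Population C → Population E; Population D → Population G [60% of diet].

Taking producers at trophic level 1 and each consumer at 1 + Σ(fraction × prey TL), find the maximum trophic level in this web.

Population C: 1 + 1 = 2
Population D: 1 + 2 = 3
Population E: 1 + 2 = 3
Population F: 1 + 3 = 4
Population G: 1 + (0.6×3 + 0.4×4) = 4.4
Population H: 1 + 4 = 5

5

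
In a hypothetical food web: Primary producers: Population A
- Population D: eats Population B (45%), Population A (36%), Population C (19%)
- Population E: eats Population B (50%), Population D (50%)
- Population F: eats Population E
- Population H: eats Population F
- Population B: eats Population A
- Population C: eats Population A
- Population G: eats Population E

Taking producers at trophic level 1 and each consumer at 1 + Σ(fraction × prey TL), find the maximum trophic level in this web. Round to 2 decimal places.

Population B: 1 + 1 = 2
Population C: 1 + 1 = 2
Population D: 1 + (0.45×2 + 0.36×1 + 0.19×2) = 2.64
Population E: 1 + (0.5×2 + 0.5×2.64) = 3.32
Population F: 1 + 3.32 = 4.32
Population G: 1 + 3.32 = 4.32
Population H: 1 + 4.32 = 5.32

5.32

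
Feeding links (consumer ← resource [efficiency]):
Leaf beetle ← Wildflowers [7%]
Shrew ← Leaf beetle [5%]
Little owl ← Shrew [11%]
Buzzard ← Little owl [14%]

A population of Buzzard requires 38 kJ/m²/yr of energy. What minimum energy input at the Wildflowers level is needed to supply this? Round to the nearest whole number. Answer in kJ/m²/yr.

Cumulative transfer efficiency: 0.07 × 0.05 × 0.11 × 0.14 = 0.0000539
Wildflowers energy = 38 / 0.0000539 = 705009 kJ/m²/yr

705009 kJ/m²/yr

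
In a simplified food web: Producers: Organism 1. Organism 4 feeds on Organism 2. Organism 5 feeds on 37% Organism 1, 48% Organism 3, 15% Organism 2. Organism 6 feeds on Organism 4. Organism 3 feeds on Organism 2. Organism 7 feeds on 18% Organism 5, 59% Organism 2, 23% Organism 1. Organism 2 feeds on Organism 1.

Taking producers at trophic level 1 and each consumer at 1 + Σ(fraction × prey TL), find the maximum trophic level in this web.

4

Organism 2: 1 + 1 = 2
Organism 3: 1 + 2 = 3
Organism 4: 1 + 2 = 3
Organism 5: 1 + (0.37×1 + 0.48×3 + 0.15×2) = 3.11
Organism 6: 1 + 3 = 4
Organism 7: 1 + (0.18×3.11 + 0.59×2 + 0.23×1) = 2.9698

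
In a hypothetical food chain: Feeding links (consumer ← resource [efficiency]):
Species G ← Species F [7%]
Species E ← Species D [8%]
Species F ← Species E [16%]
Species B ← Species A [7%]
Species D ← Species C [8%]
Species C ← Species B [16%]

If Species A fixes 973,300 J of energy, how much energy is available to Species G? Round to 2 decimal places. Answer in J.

Species B: 973300 × 0.07 = 68131 J
Species C: 68131 × 0.16 = 10900.96 J
Species D: 10900.96 × 0.08 = 872.0768 J
Species E: 872.0768 × 0.08 = 69.766144 J
Species F: 69.766144 × 0.16 = 11.16258304 J
Species G: 11.16258304 × 0.07 = 0.7813808128 J

0.78 J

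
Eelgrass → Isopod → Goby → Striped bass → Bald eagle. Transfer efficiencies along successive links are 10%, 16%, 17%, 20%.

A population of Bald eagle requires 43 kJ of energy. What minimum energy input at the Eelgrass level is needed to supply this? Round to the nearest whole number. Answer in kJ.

79044 kJ

Cumulative transfer efficiency: 0.1 × 0.16 × 0.17 × 0.2 = 0.000544
Eelgrass energy = 43 / 0.000544 = 79044 kJ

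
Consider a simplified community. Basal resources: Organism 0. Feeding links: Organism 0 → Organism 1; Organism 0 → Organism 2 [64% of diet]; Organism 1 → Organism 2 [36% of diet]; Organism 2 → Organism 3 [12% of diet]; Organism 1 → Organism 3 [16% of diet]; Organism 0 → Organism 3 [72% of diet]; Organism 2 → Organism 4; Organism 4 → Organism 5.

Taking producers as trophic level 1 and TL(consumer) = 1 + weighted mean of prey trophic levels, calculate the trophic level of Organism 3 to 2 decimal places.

Organism 1: 1 + 1 = 2
Organism 2: 1 + (0.64×1 + 0.36×2) = 2.36
Organism 3: 1 + (0.12×2.36 + 0.16×2 + 0.72×1) = 2.3232
Organism 4: 1 + 2.36 = 3.36
Organism 5: 1 + 3.36 = 4.36

2.32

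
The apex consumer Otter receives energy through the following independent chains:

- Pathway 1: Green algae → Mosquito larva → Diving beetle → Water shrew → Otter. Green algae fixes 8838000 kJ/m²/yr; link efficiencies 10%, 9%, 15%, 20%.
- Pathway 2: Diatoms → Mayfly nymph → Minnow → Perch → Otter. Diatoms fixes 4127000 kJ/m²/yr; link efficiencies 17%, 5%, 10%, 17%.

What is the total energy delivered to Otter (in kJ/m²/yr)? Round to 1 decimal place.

2982.6 kJ/m²/yr

Pathway 1: 8838000 × 0.1 × 0.09 × 0.15 × 0.2 = 2386.26 kJ/m²/yr
Pathway 2: 4127000 × 0.17 × 0.05 × 0.1 × 0.17 = 596.3515 kJ/m²/yr
Total at Otter: 2386.26 + 596.3515 = 2982.6115 kJ/m²/yr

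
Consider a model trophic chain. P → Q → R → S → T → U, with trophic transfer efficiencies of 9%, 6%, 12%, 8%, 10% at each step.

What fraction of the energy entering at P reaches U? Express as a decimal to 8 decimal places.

Product of link efficiencies: 0.09 × 0.06 × 0.12 × 0.08 × 0.1 = 0.000005184

0.00000518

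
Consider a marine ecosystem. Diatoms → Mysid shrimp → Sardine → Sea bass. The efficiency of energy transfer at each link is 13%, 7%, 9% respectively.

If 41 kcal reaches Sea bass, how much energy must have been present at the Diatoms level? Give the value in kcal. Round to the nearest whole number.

Cumulative transfer efficiency: 0.13 × 0.07 × 0.09 = 0.000819
Diatoms energy = 41 / 0.000819 = 50061 kcal

50061 kcal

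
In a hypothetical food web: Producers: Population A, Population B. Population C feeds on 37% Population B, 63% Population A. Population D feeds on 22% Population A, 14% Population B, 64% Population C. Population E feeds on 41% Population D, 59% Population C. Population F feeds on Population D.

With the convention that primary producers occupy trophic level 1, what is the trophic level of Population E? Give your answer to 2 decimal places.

3.26

Population C: 1 + (0.37×1 + 0.63×1) = 2
Population D: 1 + (0.22×1 + 0.14×1 + 0.64×2) = 2.64
Population E: 1 + (0.41×2.64 + 0.59×2) = 3.2624
Population F: 1 + 2.64 = 3.64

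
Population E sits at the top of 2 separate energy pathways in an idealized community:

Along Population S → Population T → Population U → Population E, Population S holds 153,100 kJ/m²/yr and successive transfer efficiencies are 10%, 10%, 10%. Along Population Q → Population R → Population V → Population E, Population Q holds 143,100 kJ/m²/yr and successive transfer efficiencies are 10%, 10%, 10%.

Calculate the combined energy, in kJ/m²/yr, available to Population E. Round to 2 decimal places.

Via Population S: 153100 × 0.1 × 0.1 × 0.1 = 153.1 kJ/m²/yr
Via Population Q: 143100 × 0.1 × 0.1 × 0.1 = 143.1 kJ/m²/yr
Total at Population E: 153.1 + 143.1 = 296.2 kJ/m²/yr

296.20 kJ/m²/yr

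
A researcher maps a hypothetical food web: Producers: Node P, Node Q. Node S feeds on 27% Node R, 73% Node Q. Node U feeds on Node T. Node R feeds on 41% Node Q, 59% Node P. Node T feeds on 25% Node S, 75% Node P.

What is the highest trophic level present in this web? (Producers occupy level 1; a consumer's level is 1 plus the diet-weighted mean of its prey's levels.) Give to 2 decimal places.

3.32

Node R: 1 + (0.41×1 + 0.59×1) = 2
Node S: 1 + (0.27×2 + 0.73×1) = 2.27
Node T: 1 + (0.25×2.27 + 0.75×1) = 2.3175
Node U: 1 + 2.3175 = 3.3175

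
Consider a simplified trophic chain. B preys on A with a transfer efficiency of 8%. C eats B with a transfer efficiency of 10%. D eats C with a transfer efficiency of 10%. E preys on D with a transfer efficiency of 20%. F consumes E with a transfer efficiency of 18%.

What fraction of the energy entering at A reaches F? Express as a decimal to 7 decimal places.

0.0000288

Product of link efficiencies: 0.08 × 0.1 × 0.1 × 0.2 × 0.18 = 0.0000288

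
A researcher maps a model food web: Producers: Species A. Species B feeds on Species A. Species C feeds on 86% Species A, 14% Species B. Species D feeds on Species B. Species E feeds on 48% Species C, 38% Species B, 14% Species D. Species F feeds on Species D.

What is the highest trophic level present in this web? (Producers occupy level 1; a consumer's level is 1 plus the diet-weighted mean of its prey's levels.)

Species B: 1 + 1 = 2
Species C: 1 + (0.86×1 + 0.14×2) = 2.14
Species D: 1 + 2 = 3
Species E: 1 + (0.48×2.14 + 0.38×2 + 0.14×3) = 3.2072
Species F: 1 + 3 = 4

4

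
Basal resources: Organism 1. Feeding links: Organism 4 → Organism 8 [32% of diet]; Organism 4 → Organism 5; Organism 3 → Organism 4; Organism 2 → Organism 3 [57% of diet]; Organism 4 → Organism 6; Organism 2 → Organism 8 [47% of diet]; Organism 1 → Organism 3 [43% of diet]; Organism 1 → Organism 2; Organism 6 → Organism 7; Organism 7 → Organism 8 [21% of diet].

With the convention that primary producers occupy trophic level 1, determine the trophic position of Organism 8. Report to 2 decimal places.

Organism 2: 1 + 1 = 2
Organism 3: 1 + (0.43×1 + 0.57×2) = 2.57
Organism 4: 1 + 2.57 = 3.57
Organism 5: 1 + 3.57 = 4.57
Organism 6: 1 + 3.57 = 4.57
Organism 7: 1 + 4.57 = 5.57
Organism 8: 1 + (0.32×3.57 + 0.47×2 + 0.21×5.57) = 4.2521

4.25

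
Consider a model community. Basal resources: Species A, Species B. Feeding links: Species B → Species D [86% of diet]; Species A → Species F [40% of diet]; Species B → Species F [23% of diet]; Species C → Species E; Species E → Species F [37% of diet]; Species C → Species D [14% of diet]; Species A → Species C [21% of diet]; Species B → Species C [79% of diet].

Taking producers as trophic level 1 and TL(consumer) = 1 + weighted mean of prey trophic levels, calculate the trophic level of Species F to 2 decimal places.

2.74

Species C: 1 + (0.79×1 + 0.21×1) = 2
Species D: 1 + (0.86×1 + 0.14×2) = 2.14
Species E: 1 + 2 = 3
Species F: 1 + (0.23×1 + 0.4×1 + 0.37×3) = 2.74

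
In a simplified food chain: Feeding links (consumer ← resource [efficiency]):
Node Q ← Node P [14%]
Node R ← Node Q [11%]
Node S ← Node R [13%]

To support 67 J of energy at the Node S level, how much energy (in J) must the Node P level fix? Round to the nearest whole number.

33467 J

Cumulative transfer efficiency: 0.14 × 0.11 × 0.13 = 0.002002
Node P energy = 67 / 0.002002 = 33467 J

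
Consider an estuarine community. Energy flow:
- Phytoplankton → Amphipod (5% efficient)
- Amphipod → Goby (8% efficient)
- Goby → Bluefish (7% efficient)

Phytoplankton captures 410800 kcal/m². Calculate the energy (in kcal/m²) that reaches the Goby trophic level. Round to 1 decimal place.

Amphipod: 410800 × 0.05 = 20540 kcal/m²
Goby: 20540 × 0.08 = 1643.2 kcal/m²

1643.2 kcal/m²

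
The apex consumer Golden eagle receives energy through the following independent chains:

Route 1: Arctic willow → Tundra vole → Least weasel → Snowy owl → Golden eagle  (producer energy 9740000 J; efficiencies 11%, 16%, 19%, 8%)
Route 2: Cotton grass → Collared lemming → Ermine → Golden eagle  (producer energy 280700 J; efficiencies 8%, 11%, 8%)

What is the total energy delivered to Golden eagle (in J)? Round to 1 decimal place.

Route 1: 9740000 × 0.11 × 0.16 × 0.19 × 0.08 = 2605.6448 J
Route 2: 280700 × 0.08 × 0.11 × 0.08 = 197.6128 J
Total at Golden eagle: 2605.6448 + 197.6128 = 2803.2576 J

2803.3 J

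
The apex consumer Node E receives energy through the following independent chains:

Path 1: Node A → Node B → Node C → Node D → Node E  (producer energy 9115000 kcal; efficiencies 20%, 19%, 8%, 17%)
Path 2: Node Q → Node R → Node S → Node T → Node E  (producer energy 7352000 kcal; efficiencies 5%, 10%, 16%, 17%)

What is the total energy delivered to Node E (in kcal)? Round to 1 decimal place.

5710.5 kcal

Path 1: 9115000 × 0.2 × 0.19 × 0.08 × 0.17 = 4710.632 kcal
Path 2: 7352000 × 0.05 × 0.1 × 0.16 × 0.17 = 999.872 kcal
Total at Node E: 4710.632 + 999.872 = 5710.504 kcal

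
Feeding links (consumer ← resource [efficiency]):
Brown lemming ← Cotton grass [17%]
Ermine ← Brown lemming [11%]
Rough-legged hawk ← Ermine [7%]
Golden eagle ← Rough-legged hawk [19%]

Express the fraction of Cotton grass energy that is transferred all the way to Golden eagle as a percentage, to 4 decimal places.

0.0249%

Product of link efficiencies: 0.17 × 0.11 × 0.07 × 0.19 = 0.00024871
As a percentage: 0.00024871 × 100 = 0.0249%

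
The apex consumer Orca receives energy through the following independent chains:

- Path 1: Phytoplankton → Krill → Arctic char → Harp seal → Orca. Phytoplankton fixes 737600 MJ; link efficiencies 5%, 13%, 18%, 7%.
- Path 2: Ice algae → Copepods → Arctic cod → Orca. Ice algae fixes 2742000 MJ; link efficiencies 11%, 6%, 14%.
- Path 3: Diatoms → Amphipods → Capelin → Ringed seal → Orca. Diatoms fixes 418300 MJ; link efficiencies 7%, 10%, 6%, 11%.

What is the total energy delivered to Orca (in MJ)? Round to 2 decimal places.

2613.34 MJ

Path 1: 737600 × 0.05 × 0.13 × 0.18 × 0.07 = 60.40944 MJ
Path 2: 2742000 × 0.11 × 0.06 × 0.14 = 2533.608 MJ
Path 3: 418300 × 0.07 × 0.1 × 0.06 × 0.11 = 19.32546 MJ
Total at Orca: 60.40944 + 2533.608 + 19.32546 = 2613.3429 MJ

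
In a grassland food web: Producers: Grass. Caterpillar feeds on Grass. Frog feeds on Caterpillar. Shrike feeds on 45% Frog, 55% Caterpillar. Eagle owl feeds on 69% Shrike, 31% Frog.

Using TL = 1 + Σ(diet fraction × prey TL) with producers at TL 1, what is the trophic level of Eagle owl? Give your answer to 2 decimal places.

Caterpillar: 1 + 1 = 2
Frog: 1 + 2 = 3
Shrike: 1 + (0.45×3 + 0.55×2) = 3.45
Eagle owl: 1 + (0.69×3.45 + 0.31×3) = 4.3105

4.31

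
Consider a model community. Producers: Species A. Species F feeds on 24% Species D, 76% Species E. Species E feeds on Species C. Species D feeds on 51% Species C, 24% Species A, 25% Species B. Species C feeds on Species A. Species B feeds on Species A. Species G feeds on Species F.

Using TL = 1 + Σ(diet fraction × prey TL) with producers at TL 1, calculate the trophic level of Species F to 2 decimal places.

Species B: 1 + 1 = 2
Species C: 1 + 1 = 2
Species D: 1 + (0.51×2 + 0.24×1 + 0.25×2) = 2.76
Species E: 1 + 2 = 3
Species F: 1 + (0.24×2.76 + 0.76×3) = 3.9424
Species G: 1 + 3.9424 = 4.9424

3.94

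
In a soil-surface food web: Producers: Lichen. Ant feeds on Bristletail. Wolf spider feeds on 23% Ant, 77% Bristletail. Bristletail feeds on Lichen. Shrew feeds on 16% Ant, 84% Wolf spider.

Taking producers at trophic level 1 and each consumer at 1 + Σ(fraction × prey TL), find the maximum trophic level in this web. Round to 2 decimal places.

Bristletail: 1 + 1 = 2
Ant: 1 + 2 = 3
Wolf spider: 1 + (0.23×3 + 0.77×2) = 3.23
Shrew: 1 + (0.16×3 + 0.84×3.23) = 4.1932

4.19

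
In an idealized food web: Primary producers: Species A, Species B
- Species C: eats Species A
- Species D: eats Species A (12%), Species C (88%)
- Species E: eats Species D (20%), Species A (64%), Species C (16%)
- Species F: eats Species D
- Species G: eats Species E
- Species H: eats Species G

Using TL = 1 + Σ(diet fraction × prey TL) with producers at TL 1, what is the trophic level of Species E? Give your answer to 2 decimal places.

Species C: 1 + 1 = 2
Species D: 1 + (0.12×1 + 0.88×2) = 2.88
Species E: 1 + (0.2×2.88 + 0.64×1 + 0.16×2) = 2.536
Species F: 1 + 2.88 = 3.88
Species G: 1 + 2.536 = 3.536
Species H: 1 + 3.536 = 4.536

2.54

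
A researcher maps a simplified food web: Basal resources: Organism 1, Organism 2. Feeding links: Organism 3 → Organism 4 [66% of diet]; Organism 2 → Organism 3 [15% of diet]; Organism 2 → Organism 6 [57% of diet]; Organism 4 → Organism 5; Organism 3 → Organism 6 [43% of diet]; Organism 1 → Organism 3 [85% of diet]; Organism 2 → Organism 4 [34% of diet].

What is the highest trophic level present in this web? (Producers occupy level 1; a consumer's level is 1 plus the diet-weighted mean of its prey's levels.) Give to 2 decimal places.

Organism 3: 1 + (0.15×1 + 0.85×1) = 2
Organism 4: 1 + (0.34×1 + 0.66×2) = 2.66
Organism 5: 1 + 2.66 = 3.66
Organism 6: 1 + (0.43×2 + 0.57×1) = 2.43

3.66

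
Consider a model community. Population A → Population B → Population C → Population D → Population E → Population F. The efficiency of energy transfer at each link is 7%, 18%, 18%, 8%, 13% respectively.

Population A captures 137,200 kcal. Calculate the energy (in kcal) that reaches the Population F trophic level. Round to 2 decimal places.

3.24 kcal

Population B: 137200 × 0.07 = 9604 kcal
Population C: 9604 × 0.18 = 1728.72 kcal
Population D: 1728.72 × 0.18 = 311.1696 kcal
Population E: 311.1696 × 0.08 = 24.893568 kcal
Population F: 24.893568 × 0.13 = 3.23616384 kcal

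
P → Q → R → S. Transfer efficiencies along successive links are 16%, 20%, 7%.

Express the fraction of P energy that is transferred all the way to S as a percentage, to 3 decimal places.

Product of link efficiencies: 0.16 × 0.2 × 0.07 = 0.00224
As a percentage: 0.00224 × 100 = 0.224%

0.224%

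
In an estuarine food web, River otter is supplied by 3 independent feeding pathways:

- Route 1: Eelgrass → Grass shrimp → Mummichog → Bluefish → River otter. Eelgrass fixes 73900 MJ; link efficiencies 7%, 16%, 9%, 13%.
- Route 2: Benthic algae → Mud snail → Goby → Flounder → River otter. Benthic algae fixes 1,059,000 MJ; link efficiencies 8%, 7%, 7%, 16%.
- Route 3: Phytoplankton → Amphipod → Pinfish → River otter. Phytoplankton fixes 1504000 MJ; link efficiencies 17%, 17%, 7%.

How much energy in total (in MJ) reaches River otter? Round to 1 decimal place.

Route 1: 73900 × 0.07 × 0.16 × 0.09 × 0.13 = 9.683856 MJ
Route 2: 1059000 × 0.08 × 0.07 × 0.07 × 0.16 = 66.42048 MJ
Route 3: 1504000 × 0.17 × 0.17 × 0.07 = 3042.592 MJ
Total at River otter: 9.683856 + 66.42048 + 3042.592 = 3118.696336 MJ

3118.7 MJ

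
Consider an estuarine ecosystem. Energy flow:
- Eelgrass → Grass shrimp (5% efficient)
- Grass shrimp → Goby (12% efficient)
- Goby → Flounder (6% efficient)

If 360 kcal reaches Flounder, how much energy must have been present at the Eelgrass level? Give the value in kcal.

1000000 kcal

Cumulative transfer efficiency: 0.05 × 0.12 × 0.06 = 0.00036
Eelgrass energy = 360 / 0.00036 = 1000000 kcal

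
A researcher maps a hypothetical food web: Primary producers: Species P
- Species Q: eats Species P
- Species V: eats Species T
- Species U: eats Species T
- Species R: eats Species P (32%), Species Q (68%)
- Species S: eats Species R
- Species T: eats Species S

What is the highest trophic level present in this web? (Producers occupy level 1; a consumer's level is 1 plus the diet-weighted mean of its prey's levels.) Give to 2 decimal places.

5.68

Species Q: 1 + 1 = 2
Species R: 1 + (0.32×1 + 0.68×2) = 2.68
Species S: 1 + 2.68 = 3.68
Species T: 1 + 3.68 = 4.68
Species U: 1 + 4.68 = 5.68
Species V: 1 + 4.68 = 5.68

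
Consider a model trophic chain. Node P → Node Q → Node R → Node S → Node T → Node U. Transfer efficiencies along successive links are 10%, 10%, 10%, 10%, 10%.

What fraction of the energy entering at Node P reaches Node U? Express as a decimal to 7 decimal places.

0.0000100

Product of link efficiencies: 0.1 × 0.1 × 0.1 × 0.1 × 0.1 = 0.00001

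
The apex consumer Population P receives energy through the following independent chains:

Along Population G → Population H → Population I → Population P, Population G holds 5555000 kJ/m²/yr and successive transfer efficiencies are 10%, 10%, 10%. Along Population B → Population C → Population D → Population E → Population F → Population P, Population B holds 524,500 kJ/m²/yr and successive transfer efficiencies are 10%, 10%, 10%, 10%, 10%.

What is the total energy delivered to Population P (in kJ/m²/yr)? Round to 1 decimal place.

5560.2 kJ/m²/yr

Via Population G: 5555000 × 0.1 × 0.1 × 0.1 = 5555 kJ/m²/yr
Via Population B: 524500 × 0.1 × 0.1 × 0.1 × 0.1 × 0.1 = 5.245 kJ/m²/yr
Total at Population P: 5555 + 5.245 = 5560.245 kJ/m²/yr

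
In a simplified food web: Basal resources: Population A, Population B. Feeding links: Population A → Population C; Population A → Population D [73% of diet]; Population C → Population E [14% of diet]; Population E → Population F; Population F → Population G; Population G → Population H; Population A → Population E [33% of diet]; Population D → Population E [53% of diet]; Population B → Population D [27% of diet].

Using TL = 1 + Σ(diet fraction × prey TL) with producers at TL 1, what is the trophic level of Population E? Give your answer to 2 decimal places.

2.67

Population C: 1 + 1 = 2
Population D: 1 + (0.73×1 + 0.27×1) = 2
Population E: 1 + (0.53×2 + 0.33×1 + 0.14×2) = 2.67
Population F: 1 + 2.67 = 3.67
Population G: 1 + 3.67 = 4.67
Population H: 1 + 4.67 = 5.67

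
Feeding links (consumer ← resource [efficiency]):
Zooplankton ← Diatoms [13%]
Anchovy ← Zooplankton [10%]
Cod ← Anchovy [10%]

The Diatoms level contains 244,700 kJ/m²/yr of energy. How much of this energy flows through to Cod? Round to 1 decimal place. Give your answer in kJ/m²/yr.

318.1 kJ/m²/yr

Zooplankton: 244700 × 0.13 = 31811 kJ/m²/yr
Anchovy: 31811 × 0.1 = 3181.1 kJ/m²/yr
Cod: 3181.1 × 0.1 = 318.11 kJ/m²/yr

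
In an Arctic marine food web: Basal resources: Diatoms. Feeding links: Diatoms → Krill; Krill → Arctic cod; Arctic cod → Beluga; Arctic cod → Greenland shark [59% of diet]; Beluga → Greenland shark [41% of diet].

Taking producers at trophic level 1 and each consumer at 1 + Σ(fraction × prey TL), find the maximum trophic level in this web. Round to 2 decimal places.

4.41

Krill: 1 + 1 = 2
Arctic cod: 1 + 2 = 3
Beluga: 1 + 3 = 4
Greenland shark: 1 + (0.59×3 + 0.41×4) = 4.41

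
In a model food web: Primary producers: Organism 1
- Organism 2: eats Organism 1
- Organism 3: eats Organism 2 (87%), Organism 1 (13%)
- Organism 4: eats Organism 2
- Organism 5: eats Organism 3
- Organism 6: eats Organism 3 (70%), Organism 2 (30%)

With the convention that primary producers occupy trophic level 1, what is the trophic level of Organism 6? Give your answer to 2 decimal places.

3.61

Organism 2: 1 + 1 = 2
Organism 3: 1 + (0.87×2 + 0.13×1) = 2.87
Organism 4: 1 + 2 = 3
Organism 5: 1 + 2.87 = 3.87
Organism 6: 1 + (0.7×2.87 + 0.3×2) = 3.609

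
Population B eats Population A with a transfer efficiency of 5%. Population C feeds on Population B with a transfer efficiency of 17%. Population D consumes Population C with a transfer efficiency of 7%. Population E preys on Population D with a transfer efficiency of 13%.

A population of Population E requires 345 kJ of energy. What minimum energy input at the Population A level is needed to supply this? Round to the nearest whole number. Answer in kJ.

Cumulative transfer efficiency: 0.05 × 0.17 × 0.07 × 0.13 = 0.00007735
Population A energy = 345 / 0.00007735 = 4460246 kJ

4460246 kJ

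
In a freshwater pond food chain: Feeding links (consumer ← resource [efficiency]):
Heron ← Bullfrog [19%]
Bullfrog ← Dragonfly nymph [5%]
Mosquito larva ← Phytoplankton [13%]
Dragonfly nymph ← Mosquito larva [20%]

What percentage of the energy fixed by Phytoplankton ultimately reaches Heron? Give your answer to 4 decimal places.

0.0247%

Product of link efficiencies: 0.13 × 0.2 × 0.05 × 0.19 = 0.000247
As a percentage: 0.000247 × 100 = 0.0247%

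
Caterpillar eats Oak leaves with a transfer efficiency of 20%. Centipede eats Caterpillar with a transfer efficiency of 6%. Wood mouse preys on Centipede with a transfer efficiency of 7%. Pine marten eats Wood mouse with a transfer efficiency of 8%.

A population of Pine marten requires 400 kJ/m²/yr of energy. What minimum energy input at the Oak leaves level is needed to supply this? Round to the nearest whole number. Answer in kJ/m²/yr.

5952381 kJ/m²/yr

Cumulative transfer efficiency: 0.2 × 0.06 × 0.07 × 0.08 = 0.0000672
Oak leaves energy = 400 / 0.0000672 = 5952381 kJ/m²/yr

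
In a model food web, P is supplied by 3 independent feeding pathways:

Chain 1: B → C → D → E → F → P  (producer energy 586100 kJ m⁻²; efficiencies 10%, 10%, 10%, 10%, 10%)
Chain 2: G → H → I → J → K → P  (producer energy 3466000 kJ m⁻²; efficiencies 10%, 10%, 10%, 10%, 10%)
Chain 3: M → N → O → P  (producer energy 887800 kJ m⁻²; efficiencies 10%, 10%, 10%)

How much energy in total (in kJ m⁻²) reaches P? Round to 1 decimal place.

928.3 kJ m⁻²

Chain 1: 586100 × 0.1 × 0.1 × 0.1 × 0.1 × 0.1 = 5.861 kJ m⁻²
Chain 2: 3466000 × 0.1 × 0.1 × 0.1 × 0.1 × 0.1 = 34.66 kJ m⁻²
Chain 3: 887800 × 0.1 × 0.1 × 0.1 = 887.8 kJ m⁻²
Total at P: 5.861 + 34.66 + 887.8 = 928.321 kJ m⁻²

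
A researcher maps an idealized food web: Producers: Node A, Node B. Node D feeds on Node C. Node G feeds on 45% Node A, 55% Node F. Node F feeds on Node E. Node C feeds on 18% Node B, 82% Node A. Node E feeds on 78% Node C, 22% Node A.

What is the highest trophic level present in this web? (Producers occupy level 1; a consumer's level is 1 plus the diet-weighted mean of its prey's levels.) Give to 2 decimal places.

Node C: 1 + (0.18×1 + 0.82×1) = 2
Node D: 1 + 2 = 3
Node E: 1 + (0.78×2 + 0.22×1) = 2.78
Node F: 1 + 2.78 = 3.78
Node G: 1 + (0.45×1 + 0.55×3.78) = 3.529

3.78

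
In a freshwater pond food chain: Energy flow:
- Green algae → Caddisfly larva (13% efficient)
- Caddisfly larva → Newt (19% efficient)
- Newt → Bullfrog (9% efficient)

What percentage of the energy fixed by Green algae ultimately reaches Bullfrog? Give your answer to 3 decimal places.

Product of link efficiencies: 0.13 × 0.19 × 0.09 = 0.002223
As a percentage: 0.002223 × 100 = 0.222%

0.222%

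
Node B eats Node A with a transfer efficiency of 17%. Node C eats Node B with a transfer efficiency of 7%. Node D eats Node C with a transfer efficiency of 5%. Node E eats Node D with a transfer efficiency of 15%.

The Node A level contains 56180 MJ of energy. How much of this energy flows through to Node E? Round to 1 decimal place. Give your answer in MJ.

Node B: 56180 × 0.17 = 9550.6 MJ
Node C: 9550.6 × 0.07 = 668.542 MJ
Node D: 668.542 × 0.05 = 33.4271 MJ
Node E: 33.4271 × 0.15 = 5.014065 MJ

5.0 MJ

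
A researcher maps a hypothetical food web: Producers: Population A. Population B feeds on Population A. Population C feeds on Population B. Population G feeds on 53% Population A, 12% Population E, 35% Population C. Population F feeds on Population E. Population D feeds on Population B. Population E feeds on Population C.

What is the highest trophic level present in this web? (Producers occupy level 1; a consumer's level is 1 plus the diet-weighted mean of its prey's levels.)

Population B: 1 + 1 = 2
Population C: 1 + 2 = 3
Population D: 1 + 2 = 3
Population E: 1 + 3 = 4
Population F: 1 + 4 = 5
Population G: 1 + (0.53×1 + 0.12×4 + 0.35×3) = 3.06

5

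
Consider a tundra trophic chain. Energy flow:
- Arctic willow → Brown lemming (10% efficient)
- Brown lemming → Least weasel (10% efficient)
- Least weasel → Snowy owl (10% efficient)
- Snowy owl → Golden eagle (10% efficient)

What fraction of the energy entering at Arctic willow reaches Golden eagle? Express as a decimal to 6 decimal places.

0.000100

Product of link efficiencies: 0.1 × 0.1 × 0.1 × 0.1 = 0.0001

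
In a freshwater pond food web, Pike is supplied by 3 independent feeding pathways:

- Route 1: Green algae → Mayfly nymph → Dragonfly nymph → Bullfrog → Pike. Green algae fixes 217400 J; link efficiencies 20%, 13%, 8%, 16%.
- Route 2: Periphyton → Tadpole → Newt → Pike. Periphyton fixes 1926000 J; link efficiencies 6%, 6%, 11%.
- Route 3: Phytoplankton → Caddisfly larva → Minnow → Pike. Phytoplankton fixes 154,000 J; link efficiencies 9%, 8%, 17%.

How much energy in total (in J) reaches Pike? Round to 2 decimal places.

Route 1: 217400 × 0.2 × 0.13 × 0.08 × 0.16 = 72.35072 J
Route 2: 1926000 × 0.06 × 0.06 × 0.11 = 762.696 J
Route 3: 154000 × 0.09 × 0.08 × 0.17 = 188.496 J
Total at Pike: 72.35072 + 762.696 + 188.496 = 1023.54272 J

1023.54 J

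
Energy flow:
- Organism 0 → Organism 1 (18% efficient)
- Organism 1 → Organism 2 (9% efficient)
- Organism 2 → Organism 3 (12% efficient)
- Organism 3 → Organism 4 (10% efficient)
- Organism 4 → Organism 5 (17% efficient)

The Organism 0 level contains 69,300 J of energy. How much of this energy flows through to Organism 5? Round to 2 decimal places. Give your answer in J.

2.29 J

Organism 1: 69300 × 0.18 = 12474 J
Organism 2: 12474 × 0.09 = 1122.66 J
Organism 3: 1122.66 × 0.12 = 134.7192 J
Organism 4: 134.7192 × 0.1 = 13.47192 J
Organism 5: 13.47192 × 0.17 = 2.2902264 J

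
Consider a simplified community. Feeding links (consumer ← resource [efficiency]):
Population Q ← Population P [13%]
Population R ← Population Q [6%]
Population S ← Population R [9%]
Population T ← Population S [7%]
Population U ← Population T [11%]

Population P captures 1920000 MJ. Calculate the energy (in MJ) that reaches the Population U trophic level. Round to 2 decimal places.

Population Q: 1920000 × 0.13 = 249600 MJ
Population R: 249600 × 0.06 = 14976 MJ
Population S: 14976 × 0.09 = 1347.84 MJ
Population T: 1347.84 × 0.07 = 94.3488 MJ
Population U: 94.3488 × 0.11 = 10.378368 MJ

10.38 MJ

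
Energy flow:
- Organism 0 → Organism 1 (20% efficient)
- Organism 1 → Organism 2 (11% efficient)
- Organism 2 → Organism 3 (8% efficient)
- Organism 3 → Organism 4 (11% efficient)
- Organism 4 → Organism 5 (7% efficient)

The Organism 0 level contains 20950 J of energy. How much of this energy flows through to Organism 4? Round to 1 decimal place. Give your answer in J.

4.1 J

Organism 1: 20950 × 0.2 = 4190 J
Organism 2: 4190 × 0.11 = 460.9 J
Organism 3: 460.9 × 0.08 = 36.872 J
Organism 4: 36.872 × 0.11 = 4.05592 J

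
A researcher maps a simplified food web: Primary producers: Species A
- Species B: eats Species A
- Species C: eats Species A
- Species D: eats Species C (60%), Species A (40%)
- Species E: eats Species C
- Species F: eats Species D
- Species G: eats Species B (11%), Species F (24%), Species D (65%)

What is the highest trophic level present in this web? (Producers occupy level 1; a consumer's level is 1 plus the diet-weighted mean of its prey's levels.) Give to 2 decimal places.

Species B: 1 + 1 = 2
Species C: 1 + 1 = 2
Species D: 1 + (0.6×2 + 0.4×1) = 2.6
Species E: 1 + 2 = 3
Species F: 1 + 2.6 = 3.6
Species G: 1 + (0.11×2 + 0.24×3.6 + 0.65×2.6) = 3.774

3.77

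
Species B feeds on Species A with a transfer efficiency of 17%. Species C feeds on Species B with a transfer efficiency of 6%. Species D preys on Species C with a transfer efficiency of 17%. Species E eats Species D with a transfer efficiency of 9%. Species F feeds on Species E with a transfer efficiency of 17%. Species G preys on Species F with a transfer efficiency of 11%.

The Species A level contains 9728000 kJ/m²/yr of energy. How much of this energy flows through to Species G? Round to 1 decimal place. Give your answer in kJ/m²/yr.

Species B: 9728000 × 0.17 = 1653760 kJ/m²/yr
Species C: 1653760 × 0.06 = 99225.6 kJ/m²/yr
Species D: 99225.6 × 0.17 = 16868.352 kJ/m²/yr
Species E: 16868.352 × 0.09 = 1518.15168 kJ/m²/yr
Species F: 1518.15168 × 0.17 = 258.0857856 kJ/m²/yr
Species G: 258.0857856 × 0.11 = 28.389436416 kJ/m²/yr

28.4 kJ/m²/yr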